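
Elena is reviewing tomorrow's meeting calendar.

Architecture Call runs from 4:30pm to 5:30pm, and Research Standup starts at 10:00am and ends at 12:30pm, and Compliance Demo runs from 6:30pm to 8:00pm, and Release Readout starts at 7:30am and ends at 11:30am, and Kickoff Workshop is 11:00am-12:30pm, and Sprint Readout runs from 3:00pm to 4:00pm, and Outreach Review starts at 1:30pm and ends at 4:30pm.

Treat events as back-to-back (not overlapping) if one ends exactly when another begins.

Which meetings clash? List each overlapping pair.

Kickoff Workshop & Release Readout, Kickoff Workshop & Research Standup, Outreach Review & Sprint Readout, Release Readout & Research Standup

Sorted by start: Release Readout, Research Standup, Kickoff Workshop, Outreach Review, Sprint Readout, Architecture Call, Compliance Demo.
Research Standup starts before Release Readout ends → Release Readout and Research Standup overlap.
Kickoff Workshop starts before Release Readout ends → Release Readout and Kickoff Workshop overlap.
Outreach Review starts after Release Readout ends, so Release Readout has no further overlaps.
Kickoff Workshop starts before Research Standup ends → Research Standup and Kickoff Workshop overlap.
Outreach Review starts after Research Standup ends, so Research Standup has no further overlaps.
Outreach Review starts after Kickoff Workshop ends, so Kickoff Workshop has no further overlaps.
Sprint Readout starts before Outreach Review ends → Outreach Review and Sprint Readout overlap.
Architecture Call starts exactly when Outreach Review ends (back-to-back, no overlap), so Outreach Review has no further overlaps.
Architecture Call starts after Sprint Readout ends, so Sprint Readout has no further overlaps.
Compliance Demo starts after Architecture Call ends.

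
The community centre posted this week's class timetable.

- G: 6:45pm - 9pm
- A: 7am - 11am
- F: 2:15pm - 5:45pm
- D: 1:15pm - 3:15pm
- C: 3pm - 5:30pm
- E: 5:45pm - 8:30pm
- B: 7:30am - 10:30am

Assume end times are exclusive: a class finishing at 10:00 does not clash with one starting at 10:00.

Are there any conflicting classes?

Yes

Sorted by start: A, B, D, F, C, E, G.
B starts before A ends → A and B overlap.
That's a conflict, so the schedule is not conflict-free.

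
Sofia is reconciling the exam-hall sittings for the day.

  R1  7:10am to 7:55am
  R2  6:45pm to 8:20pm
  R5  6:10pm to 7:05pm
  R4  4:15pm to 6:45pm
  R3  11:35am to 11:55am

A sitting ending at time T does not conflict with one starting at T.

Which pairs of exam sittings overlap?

Sorted by start: R1, R3, R4, R5, R2.
R3 starts after R1 ends — done with R1.
R4 starts after R3 ends — done with R3.
R5 starts before R4 ends → R4 and R5 overlap.
R2 starts exactly when R4 ends (back-to-back, no overlap).
R2 starts before R5 ends → R5 and R2 overlap.

R2 & R5, R4 & R5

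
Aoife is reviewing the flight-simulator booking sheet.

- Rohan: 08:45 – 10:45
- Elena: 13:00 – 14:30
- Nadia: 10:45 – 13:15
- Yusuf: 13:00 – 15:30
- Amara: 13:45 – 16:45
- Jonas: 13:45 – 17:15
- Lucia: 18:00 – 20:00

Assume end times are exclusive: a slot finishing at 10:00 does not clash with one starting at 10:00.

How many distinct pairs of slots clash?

8

Sorted by start: Rohan, Nadia, Elena, Yusuf, Amara, Jonas, Lucia.
Nadia starts exactly when Rohan ends (back-to-back, no overlap), so Rohan has no further overlaps.
Elena starts before Nadia ends → Nadia and Elena overlap.
Yusuf starts before Nadia ends → Nadia and Yusuf overlap.
Amara starts after Nadia ends, so Nadia has no further overlaps.
Yusuf starts before Elena ends → Elena and Yusuf overlap.
Amara starts before Elena ends → Elena and Amara overlap.
Jonas starts before Elena ends → Elena and Jonas overlap.
Lucia starts after Elena ends.
Amara starts before Yusuf ends → Yusuf and Amara overlap.
Jonas starts before Yusuf ends → Yusuf and Jonas overlap.
Lucia starts after Yusuf ends.
Jonas starts before Amara ends → Amara and Jonas overlap.
Lucia starts after Amara ends.
Lucia starts after Jonas ends.
Overlapping pairs: Amara & Elena, Amara & Jonas, Amara & Yusuf, Elena & Jonas, Elena & Nadia, Elena & Yusuf, Jonas & Yusuf, Nadia & Yusuf — 8 in total.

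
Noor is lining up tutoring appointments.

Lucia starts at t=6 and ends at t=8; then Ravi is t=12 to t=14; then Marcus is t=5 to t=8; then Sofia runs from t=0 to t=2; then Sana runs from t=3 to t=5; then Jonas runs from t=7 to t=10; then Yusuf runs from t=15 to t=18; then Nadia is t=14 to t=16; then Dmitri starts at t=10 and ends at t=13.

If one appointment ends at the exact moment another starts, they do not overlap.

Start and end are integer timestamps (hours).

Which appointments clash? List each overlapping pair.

Dmitri & Ravi, Jonas & Lucia, Jonas & Marcus, Lucia & Marcus, Nadia & Yusuf

Sorted by start: Sofia, Sana, Marcus, Lucia, Jonas, Dmitri, Ravi, Nadia, Yusuf.
Sana starts after Sofia ends, so Sofia has no further overlaps.
Marcus starts exactly when Sana ends (back-to-back, no overlap), so Sana has no further overlaps.
Lucia starts before Marcus ends → Marcus and Lucia overlap.
Jonas starts before Marcus ends → Marcus and Jonas overlap.
Dmitri starts after Marcus ends, so Marcus has no further overlaps.
Jonas starts before Lucia ends → Lucia and Jonas overlap.
Dmitri starts after Lucia ends, so Lucia has no further overlaps.
Dmitri starts exactly when Jonas ends (back-to-back, no overlap), so Jonas has no further overlaps.
Ravi starts before Dmitri ends → Dmitri and Ravi overlap.
Nadia starts after Dmitri ends, so Dmitri has no further overlaps.
Nadia starts exactly when Ravi ends (back-to-back, no overlap), so Ravi has no further overlaps.
Yusuf starts before Nadia ends → Nadia and Yusuf overlap.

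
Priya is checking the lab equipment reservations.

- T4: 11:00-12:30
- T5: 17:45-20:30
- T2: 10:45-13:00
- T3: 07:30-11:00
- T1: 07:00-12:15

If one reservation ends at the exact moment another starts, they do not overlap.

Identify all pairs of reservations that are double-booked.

Two intervals overlap when each starts before the other ends.
Sorted by start: T1, T3, T2, T4, T5.
T3 starts before T1 ends → T1 and T3 overlap.
T2 starts before T1 ends → T1 and T2 overlap.
T4 starts before T1 ends → T1 and T4 overlap.
T5 starts after T1 ends.
T2 starts before T3 ends → T3 and T2 overlap.
T4 starts exactly when T3 ends (back-to-back, no overlap) — done with T3.
T4 starts before T2 ends → T2 and T4 overlap.
T5 starts after T2 ends.
T5 starts after T4 ends.

T1 & T2, T1 & T3, T1 & T4, T2 & T3, T2 & T4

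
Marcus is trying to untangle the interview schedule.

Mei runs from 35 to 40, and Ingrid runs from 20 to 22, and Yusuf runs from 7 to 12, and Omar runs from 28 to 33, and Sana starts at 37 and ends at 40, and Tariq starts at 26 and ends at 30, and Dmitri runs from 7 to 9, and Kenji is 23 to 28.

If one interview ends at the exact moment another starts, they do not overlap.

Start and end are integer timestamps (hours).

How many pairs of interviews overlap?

Sorted by start: Yusuf, Dmitri, Ingrid, Kenji, Tariq, Omar, Mei, Sana.
Dmitri starts before Yusuf ends → Yusuf and Dmitri overlap.
Ingrid starts after Yusuf ends, so nothing later overlaps Yusuf either.
Ingrid starts after Dmitri ends, so nothing later overlaps Dmitri either.
Kenji starts after Ingrid ends, so nothing later overlaps Ingrid either.
Tariq starts before Kenji ends → Kenji and Tariq overlap.
Omar starts exactly when Kenji ends (back-to-back, no overlap), so nothing later overlaps Kenji either.
Omar starts before Tariq ends → Tariq and Omar overlap.
Mei starts after Tariq ends, so nothing later overlaps Tariq either.
Mei starts after Omar ends, so nothing later overlaps Omar either.
Sana starts before Mei ends → Mei and Sana overlap.
Overlapping pairs: Dmitri & Yusuf, Kenji & Tariq, Mei & Sana, Omar & Tariq — 4 in total.

4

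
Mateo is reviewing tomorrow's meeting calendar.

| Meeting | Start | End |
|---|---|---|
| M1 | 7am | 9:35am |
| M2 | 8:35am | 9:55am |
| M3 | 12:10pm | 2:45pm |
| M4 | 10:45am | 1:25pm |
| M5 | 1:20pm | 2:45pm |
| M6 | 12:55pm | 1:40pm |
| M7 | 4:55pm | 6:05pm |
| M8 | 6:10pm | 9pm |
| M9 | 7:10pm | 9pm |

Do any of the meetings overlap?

Two intervals overlap when each starts before the other ends.
Sorted by start: M1, M2, M4, M3, M6, M5, M7, M8, M9.
M2 starts before M1 ends → M1 and M2 overlap.
That's a conflict, so the schedule is not conflict-free.

Yes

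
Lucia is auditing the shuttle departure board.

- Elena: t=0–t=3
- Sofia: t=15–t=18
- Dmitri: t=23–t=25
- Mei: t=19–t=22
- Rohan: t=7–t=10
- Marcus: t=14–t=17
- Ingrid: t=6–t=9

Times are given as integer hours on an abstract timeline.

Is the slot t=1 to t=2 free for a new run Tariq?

No — it overlaps Elena

Elena: starts t=0 before Tariq ends t=2, and ends t=3 after Tariq starts t=1 → overlap.
Ingrid: starts t=6 at or after Tariq ends t=2 → clear.
Rohan: starts t=7 at or after Tariq ends t=2 → clear.
Marcus: starts t=14 at or after Tariq ends t=2 → clear.
Sofia: starts t=15 at or after Tariq ends t=2 → clear.
Mei: starts t=19 at or after Tariq ends t=2 → clear.
Dmitri: starts t=23 at or after Tariq ends t=2 → clear.
Tariq overlaps Elena.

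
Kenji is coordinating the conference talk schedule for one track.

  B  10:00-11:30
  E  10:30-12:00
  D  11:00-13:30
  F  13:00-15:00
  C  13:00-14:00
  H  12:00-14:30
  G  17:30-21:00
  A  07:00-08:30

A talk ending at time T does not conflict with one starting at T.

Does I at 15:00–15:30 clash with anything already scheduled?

A: ends 08:30 at or before I starts 15:00 → clear.
B: ends 11:30 at or before I starts 15:00 → clear.
E: ends 12:00 at or before I starts 15:00 → clear.
D: ends 13:30 at or before I starts 15:00 → clear.
H: ends 14:30 at or before I starts 15:00 → clear.
C: ends 14:00 at or before I starts 15:00 → clear.
F: ends 15:00 at or before I starts 15:00 → clear.
G: starts 17:30 at or after I ends 15:30 → clear.

No — it doesn't clash with anything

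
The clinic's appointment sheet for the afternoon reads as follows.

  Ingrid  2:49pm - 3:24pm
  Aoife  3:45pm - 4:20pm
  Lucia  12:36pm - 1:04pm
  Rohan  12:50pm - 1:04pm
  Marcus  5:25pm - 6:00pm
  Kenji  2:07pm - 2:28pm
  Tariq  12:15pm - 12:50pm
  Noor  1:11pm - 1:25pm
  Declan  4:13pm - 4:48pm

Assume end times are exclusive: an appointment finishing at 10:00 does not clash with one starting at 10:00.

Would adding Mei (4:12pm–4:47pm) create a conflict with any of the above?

Yes — it overlaps Aoife, Declan

Tariq: ends 12:50pm at or before Mei starts 4:12pm → clear.
Lucia: ends 1:04pm at or before Mei starts 4:12pm → clear.
Rohan: ends 1:04pm at or before Mei starts 4:12pm → clear.
Noor: ends 1:25pm at or before Mei starts 4:12pm → clear.
Kenji: ends 2:28pm at or before Mei starts 4:12pm → clear.
Ingrid: ends 3:24pm at or before Mei starts 4:12pm → clear.
Aoife: starts 3:45pm before Mei ends 4:47pm, and ends 4:20pm after Mei starts 4:12pm → overlap.
Declan: starts 4:13pm before Mei ends 4:47pm, and ends 4:48pm after Mei starts 4:12pm → overlap.
Marcus: starts 5:25pm at or after Mei ends 4:47pm → clear.
Mei overlaps Aoife, Declan.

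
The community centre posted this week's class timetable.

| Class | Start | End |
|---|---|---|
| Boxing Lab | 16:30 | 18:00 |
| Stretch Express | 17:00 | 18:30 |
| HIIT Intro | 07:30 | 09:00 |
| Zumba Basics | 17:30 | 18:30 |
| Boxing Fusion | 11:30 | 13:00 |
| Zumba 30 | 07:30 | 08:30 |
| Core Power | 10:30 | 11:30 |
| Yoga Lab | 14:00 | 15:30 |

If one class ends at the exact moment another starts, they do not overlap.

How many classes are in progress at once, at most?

Walk through starts and ends in time order (an end at T is processed before a start at T):
07:30 start HIIT Intro → 1
07:30 start Zumba 30 → 2
08:30 end Zumba 30 → 1
09:00 end HIIT Intro → 0
10:30 start Core Power → 1
11:30 end Core Power → 0
11:30 start Boxing Fusion → 1
13:00 end Boxing Fusion → 0
14:00 start Yoga Lab → 1
15:30 end Yoga Lab → 0
16:30 start Boxing Lab → 1
17:00 start Stretch Express → 2
17:30 start Zumba Basics → 3
18:00 end Boxing Lab → 2
18:30 end Stretch Express → 1
18:30 end Zumba Basics → 0
Peak is 3, at 17:30 (Boxing Lab, Stretch Express, Zumba Basics).

3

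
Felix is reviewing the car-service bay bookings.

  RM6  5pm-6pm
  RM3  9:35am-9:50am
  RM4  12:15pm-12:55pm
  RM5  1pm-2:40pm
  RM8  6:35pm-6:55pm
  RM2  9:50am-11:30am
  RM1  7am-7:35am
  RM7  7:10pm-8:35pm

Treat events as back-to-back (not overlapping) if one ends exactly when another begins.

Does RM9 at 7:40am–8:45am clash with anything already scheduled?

No — it doesn't clash with anything

RM1: ends 7:35am at or before RM9 starts 7:40am → clear.
RM3: starts 9:35am at or after RM9 ends 8:45am → clear.
RM2: starts 9:50am at or after RM9 ends 8:45am → clear.
RM4: starts 12:15pm at or after RM9 ends 8:45am → clear.
RM5: starts 1pm at or after RM9 ends 8:45am → clear.
RM6: starts 5pm at or after RM9 ends 8:45am → clear.
RM8: starts 6:35pm at or after RM9 ends 8:45am → clear.
RM7: starts 7:10pm at or after RM9 ends 8:45am → clear.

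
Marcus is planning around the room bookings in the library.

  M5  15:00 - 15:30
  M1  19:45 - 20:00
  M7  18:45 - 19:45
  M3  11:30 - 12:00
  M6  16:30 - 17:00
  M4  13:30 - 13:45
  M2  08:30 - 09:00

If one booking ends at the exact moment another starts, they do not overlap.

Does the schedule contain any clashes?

Sorted by start: M2, M3, M4, M5, M6, M7, M1.
M3 starts after M2 ends, so nothing later overlaps M2 either.
M4 starts after M3 ends, so nothing later overlaps M3 either.
M5 starts after M4 ends, so nothing later overlaps M4 either.
M6 starts after M5 ends, so nothing later overlaps M5 either.
M7 starts after M6 ends, so nothing later overlaps M6 either.
M1 starts exactly when M7 ends (back-to-back, no overlap).
Every pair is clear; the schedule has no overlaps.

No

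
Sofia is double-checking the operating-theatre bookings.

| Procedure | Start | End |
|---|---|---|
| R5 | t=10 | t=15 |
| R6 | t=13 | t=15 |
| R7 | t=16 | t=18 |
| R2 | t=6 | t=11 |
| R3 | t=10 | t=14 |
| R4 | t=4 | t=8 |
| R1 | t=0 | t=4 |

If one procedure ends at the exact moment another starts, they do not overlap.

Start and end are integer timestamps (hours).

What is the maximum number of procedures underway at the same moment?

3

Walk through starts and ends in time order (an end at T is processed before a start at T):
t=0 start R1 → 1
t=4 end R1 → 0
t=4 start R4 → 1
t=6 start R2 → 2
t=8 end R4 → 1
t=10 start R3 → 2
t=10 start R5 → 3
t=11 end R2 → 2
t=13 start R6 → 3
t=14 end R3 → 2
t=15 end R5 → 1
t=15 end R6 → 0
t=16 start R7 → 1
t=18 end R7 → 0
Peak is 3, at t=10 (R2, R3, R5).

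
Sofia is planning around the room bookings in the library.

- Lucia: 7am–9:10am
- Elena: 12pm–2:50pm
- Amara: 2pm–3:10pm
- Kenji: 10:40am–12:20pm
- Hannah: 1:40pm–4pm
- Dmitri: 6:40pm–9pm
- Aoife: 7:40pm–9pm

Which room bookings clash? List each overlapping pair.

Two intervals overlap when each starts before the other ends.
Sorted by start: Lucia, Kenji, Elena, Hannah, Amara, Dmitri, Aoife.
Kenji starts after Lucia ends, so nothing later overlaps Lucia either.
Elena starts before Kenji ends → Kenji and Elena overlap.
Hannah starts after Kenji ends, so nothing later overlaps Kenji either.
Hannah starts before Elena ends → Elena and Hannah overlap.
Amara starts before Elena ends → Elena and Amara overlap.
Dmitri starts after Elena ends, so nothing later overlaps Elena either.
Amara starts before Hannah ends → Hannah and Amara overlap.
Dmitri starts after Hannah ends, so nothing later overlaps Hannah either.
Dmitri starts after Amara ends, so nothing later overlaps Amara either.
Aoife starts before Dmitri ends → Dmitri and Aoife overlap.

Amara & Elena, Amara & Hannah, Aoife & Dmitri, Elena & Hannah, Elena & Kenji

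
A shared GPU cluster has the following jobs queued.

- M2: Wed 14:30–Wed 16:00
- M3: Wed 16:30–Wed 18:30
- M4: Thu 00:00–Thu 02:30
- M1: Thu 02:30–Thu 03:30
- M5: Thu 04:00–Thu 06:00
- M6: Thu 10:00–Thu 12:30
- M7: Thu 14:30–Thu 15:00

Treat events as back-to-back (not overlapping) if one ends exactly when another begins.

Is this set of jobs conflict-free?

Check each pair: they overlap iff neither finishes before the other starts.
Sorted by start: M2, M3, M4, M1, M5, M6, M7.
M3 starts after M2 ends, so M2 has no further overlaps.
M4 starts after M3 ends, so M3 has no further overlaps.
M1 starts exactly when M4 ends (back-to-back, no overlap), so M4 has no further overlaps.
M5 starts after M1 ends, so M1 has no further overlaps.
M6 starts after M5 ends, so M5 has no further overlaps.
M7 starts after M6 ends.
Every pair is clear; the schedule has no overlaps.

Yes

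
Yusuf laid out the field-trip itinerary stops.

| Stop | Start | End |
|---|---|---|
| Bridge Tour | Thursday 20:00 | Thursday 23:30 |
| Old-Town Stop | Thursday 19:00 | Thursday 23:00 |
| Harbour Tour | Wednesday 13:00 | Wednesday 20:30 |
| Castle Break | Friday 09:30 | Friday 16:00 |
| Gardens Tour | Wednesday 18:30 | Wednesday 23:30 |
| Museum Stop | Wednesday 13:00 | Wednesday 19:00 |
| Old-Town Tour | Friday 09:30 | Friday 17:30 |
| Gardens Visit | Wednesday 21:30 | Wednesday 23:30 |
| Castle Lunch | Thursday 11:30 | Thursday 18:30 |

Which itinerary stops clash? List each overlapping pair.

Sorted by start: Harbour Tour, Museum Stop, Gardens Tour, Gardens Visit, Castle Lunch, Old-Town Stop, Bridge Tour, Castle Break, Old-Town Tour.
Museum Stop starts before Harbour Tour ends → Harbour Tour and Museum Stop overlap.
Gardens Tour starts before Harbour Tour ends → Harbour Tour and Gardens Tour overlap.
Gardens Visit starts after Harbour Tour ends — done with Harbour Tour.
Gardens Tour starts before Museum Stop ends → Museum Stop and Gardens Tour overlap.
Gardens Visit starts after Museum Stop ends — done with Museum Stop.
Gardens Visit starts before Gardens Tour ends → Gardens Tour and Gardens Visit overlap.
Castle Lunch starts after Gardens Tour ends — done with Gardens Tour.
Castle Lunch starts after Gardens Visit ends — done with Gardens Visit.
Old-Town Stop starts after Castle Lunch ends — done with Castle Lunch.
Bridge Tour starts before Old-Town Stop ends → Old-Town Stop and Bridge Tour overlap.
Castle Break starts after Old-Town Stop ends — done with Old-Town Stop.
Castle Break starts after Bridge Tour ends — done with Bridge Tour.
Old-Town Tour starts before Castle Break ends → Castle Break and Old-Town Tour overlap.

Bridge Tour & Old-Town Stop, Castle Break & Old-Town Tour, Gardens Tour & Gardens Visit, Gardens Tour & Harbour Tour, Gardens Tour & Museum Stop, Harbour Tour & Museum Stop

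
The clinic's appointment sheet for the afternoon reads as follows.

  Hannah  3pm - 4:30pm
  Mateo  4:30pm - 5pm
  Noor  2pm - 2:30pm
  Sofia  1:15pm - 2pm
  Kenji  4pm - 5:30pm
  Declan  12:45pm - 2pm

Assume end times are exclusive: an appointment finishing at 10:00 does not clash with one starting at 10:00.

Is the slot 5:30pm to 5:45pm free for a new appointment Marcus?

Declan: ends 2pm at or before Marcus starts 5:30pm → clear.
Sofia: ends 2pm at or before Marcus starts 5:30pm → clear.
Noor: ends 2:30pm at or before Marcus starts 5:30pm → clear.
Hannah: ends 4:30pm at or before Marcus starts 5:30pm → clear.
Kenji: ends 5:30pm at or before Marcus starts 5:30pm → clear.
Mateo: ends 5pm at or before Marcus starts 5:30pm → clear.

Yes — the slot is free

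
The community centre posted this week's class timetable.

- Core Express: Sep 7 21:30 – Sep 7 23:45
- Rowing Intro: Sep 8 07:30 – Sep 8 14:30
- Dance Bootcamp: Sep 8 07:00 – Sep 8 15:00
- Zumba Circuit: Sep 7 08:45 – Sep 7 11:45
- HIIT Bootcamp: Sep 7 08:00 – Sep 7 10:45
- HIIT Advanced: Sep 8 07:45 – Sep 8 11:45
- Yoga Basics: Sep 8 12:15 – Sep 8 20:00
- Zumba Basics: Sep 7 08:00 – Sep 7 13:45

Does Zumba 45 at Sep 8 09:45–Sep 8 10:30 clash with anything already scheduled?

Yes — it overlaps Dance Bootcamp, HIIT Advanced, Rowing Intro

Zumba Basics: ends Sep 7 13:45 at or before Zumba 45 starts Sep 8 09:45 → clear.
HIIT Bootcamp: ends Sep 7 10:45 at or before Zumba 45 starts Sep 8 09:45 → clear.
Zumba Circuit: ends Sep 7 11:45 at or before Zumba 45 starts Sep 8 09:45 → clear.
Core Express: ends Sep 7 23:45 at or before Zumba 45 starts Sep 8 09:45 → clear.
Dance Bootcamp: starts Sep 8 07:00 before Zumba 45 ends Sep 8 10:30, and ends Sep 8 15:00 after Zumba 45 starts Sep 8 09:45 → overlap.
Rowing Intro: starts Sep 8 07:30 before Zumba 45 ends Sep 8 10:30, and ends Sep 8 14:30 after Zumba 45 starts Sep 8 09:45 → overlap.
HIIT Advanced: starts Sep 8 07:45 before Zumba 45 ends Sep 8 10:30, and ends Sep 8 11:45 after Zumba 45 starts Sep 8 09:45 → overlap.
Yoga Basics: starts Sep 8 12:15 at or after Zumba 45 ends Sep 8 10:30 → clear.
Zumba 45 overlaps Rowing Intro, Dance Bootcamp, HIIT Advanced.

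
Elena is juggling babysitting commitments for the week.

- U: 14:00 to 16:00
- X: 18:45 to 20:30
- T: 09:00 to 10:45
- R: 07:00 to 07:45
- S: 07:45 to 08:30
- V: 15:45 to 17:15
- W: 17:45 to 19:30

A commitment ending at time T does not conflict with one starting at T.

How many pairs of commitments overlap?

2

Check each pair: they overlap iff neither finishes before the other starts.
Sorted by start: R, S, T, U, V, W, X.
S starts exactly when R ends (back-to-back, no overlap), so R has no further overlaps.
T starts after S ends, so S has no further overlaps.
U starts after T ends, so T has no further overlaps.
V starts before U ends → U and V overlap.
W starts after U ends, so U has no further overlaps.
W starts after V ends, so V has no further overlaps.
X starts before W ends → W and X overlap.
Overlapping pairs: U & V, W & X — 2 in total.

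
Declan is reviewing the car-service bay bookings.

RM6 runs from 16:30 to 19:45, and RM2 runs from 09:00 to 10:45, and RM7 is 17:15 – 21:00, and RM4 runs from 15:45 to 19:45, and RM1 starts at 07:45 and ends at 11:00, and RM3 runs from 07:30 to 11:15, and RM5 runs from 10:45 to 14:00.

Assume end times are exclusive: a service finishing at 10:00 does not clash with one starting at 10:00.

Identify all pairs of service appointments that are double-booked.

RM1 & RM2, RM1 & RM3, RM1 & RM5, RM2 & RM3, RM3 & RM5, RM4 & RM6, RM4 & RM7, RM6 & RM7

Sorted by start: RM3, RM1, RM2, RM5, RM4, RM6, RM7.
RM1 starts before RM3 ends → RM3 and RM1 overlap.
RM2 starts before RM3 ends → RM3 and RM2 overlap.
RM5 starts before RM3 ends → RM3 and RM5 overlap.
RM4 starts after RM3 ends — done with RM3.
RM2 starts before RM1 ends → RM1 and RM2 overlap.
RM5 starts before RM1 ends → RM1 and RM5 overlap.
RM4 starts after RM1 ends — done with RM1.
RM5 starts exactly when RM2 ends (back-to-back, no overlap) — done with RM2.
RM4 starts after RM5 ends — done with RM5.
RM6 starts before RM4 ends → RM4 and RM6 overlap.
RM7 starts before RM4 ends → RM4 and RM7 overlap.
RM7 starts before RM6 ends → RM6 and RM7 overlap.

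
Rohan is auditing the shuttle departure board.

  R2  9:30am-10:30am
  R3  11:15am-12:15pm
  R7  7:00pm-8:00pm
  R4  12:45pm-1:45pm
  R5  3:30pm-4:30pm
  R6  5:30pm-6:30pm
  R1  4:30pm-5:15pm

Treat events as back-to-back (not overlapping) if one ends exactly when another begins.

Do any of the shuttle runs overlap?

Check each pair: they overlap iff neither finishes before the other starts.
Sorted by start: R2, R3, R4, R5, R1, R6, R7.
R3 starts after R2 ends; R2 is clear from here.
R4 starts after R3 ends; R3 is clear from here.
R5 starts after R4 ends; R4 is clear from here.
R1 starts exactly when R5 ends (back-to-back, no overlap); R5 is clear from here.
R6 starts after R1 ends; R1 is clear from here.
R7 starts after R6 ends.
Every pair is clear; the schedule has no overlaps.

No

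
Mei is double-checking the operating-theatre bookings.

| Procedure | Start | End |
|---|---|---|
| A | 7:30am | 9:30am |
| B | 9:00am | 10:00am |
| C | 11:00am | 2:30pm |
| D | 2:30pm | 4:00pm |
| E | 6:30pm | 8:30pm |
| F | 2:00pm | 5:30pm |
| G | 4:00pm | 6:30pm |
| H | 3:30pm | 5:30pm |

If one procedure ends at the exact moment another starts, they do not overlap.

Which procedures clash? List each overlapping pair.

A & B, C & F, D & F, D & H, F & G, F & H, G & H

Check each pair: they overlap iff neither finishes before the other starts.
Sorted by start: A, B, C, F, D, H, G, E.
B starts before A ends → A and B overlap.
C starts after A ends, so nothing later overlaps A either.
C starts after B ends, so nothing later overlaps B either.
F starts before C ends → C and F overlap.
D starts exactly when C ends (back-to-back, no overlap), so nothing later overlaps C either.
D starts before F ends → F and D overlap.
H starts before F ends → F and H overlap.
G starts before F ends → F and G overlap.
E starts after F ends.
H starts before D ends → D and H overlap.
G starts exactly when D ends (back-to-back, no overlap), so nothing later overlaps D either.
G starts before H ends → H and G overlap.
E starts after H ends.
E starts exactly when G ends (back-to-back, no overlap).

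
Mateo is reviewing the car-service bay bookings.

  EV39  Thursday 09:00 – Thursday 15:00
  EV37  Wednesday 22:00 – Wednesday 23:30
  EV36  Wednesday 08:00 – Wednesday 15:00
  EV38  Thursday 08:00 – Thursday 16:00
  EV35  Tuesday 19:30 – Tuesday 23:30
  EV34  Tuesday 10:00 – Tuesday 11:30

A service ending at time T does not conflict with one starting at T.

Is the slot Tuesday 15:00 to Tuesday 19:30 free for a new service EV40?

EV34: ends Tuesday 11:30 at or before EV40 starts Tuesday 15:00 → clear.
EV35: starts Tuesday 19:30 at or after EV40 ends Tuesday 19:30 → clear.
EV36: starts Wednesday 08:00 at or after EV40 ends Tuesday 19:30 → clear.
EV37: starts Wednesday 22:00 at or after EV40 ends Tuesday 19:30 → clear.
EV38: starts Thursday 08:00 at or after EV40 ends Tuesday 19:30 → clear.
EV39: starts Thursday 09:00 at or after EV40 ends Tuesday 19:30 → clear.

Yes — the slot is free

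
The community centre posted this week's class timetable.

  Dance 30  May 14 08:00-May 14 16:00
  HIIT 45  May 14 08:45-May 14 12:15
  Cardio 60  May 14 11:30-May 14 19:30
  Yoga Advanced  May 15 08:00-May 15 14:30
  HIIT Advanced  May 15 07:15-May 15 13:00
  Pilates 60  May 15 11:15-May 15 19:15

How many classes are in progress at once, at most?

3

Sweep the timeline, counting +1 at each start and −1 at each end (ends before starts at a tie):
May 14 08:00 start Dance 30 → 1
May 14 08:45 start HIIT 45 → 2
May 14 11:30 start Cardio 60 → 3
May 14 12:15 end HIIT 45 → 2
May 14 16:00 end Dance 30 → 1
May 14 19:30 end Cardio 60 → 0
May 15 07:15 start HIIT Advanced → 1
May 15 08:00 start Yoga Advanced → 2
May 15 11:15 start Pilates 60 → 3
May 15 13:00 end HIIT Advanced → 2
May 15 14:30 end Yoga Advanced → 1
May 15 19:15 end Pilates 60 → 0
Peak is 3, at May 14 11:30 (Cardio 60, Dance 30, HIIT 45).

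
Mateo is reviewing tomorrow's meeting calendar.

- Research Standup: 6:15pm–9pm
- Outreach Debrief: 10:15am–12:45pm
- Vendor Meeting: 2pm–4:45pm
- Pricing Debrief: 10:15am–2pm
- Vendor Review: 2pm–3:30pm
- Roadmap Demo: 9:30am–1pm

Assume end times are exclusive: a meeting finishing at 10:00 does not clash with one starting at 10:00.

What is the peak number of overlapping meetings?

Sweep the timeline, counting +1 at each start and −1 at each end (ends before starts at a tie):
9:30am start Roadmap Demo → 1
10:15am start Outreach Debrief → 2
10:15am start Pricing Debrief → 3
12:45pm end Outreach Debrief → 2
1pm end Roadmap Demo → 1
2pm end Pricing Debrief → 0
2pm start Vendor Meeting → 1
2pm start Vendor Review → 2
3:30pm end Vendor Review → 1
4:45pm end Vendor Meeting → 0
6:15pm start Research Standup → 1
9pm end Research Standup → 0
Peak is 3, at 10:15am (Outreach Debrief, Pricing Debrief, Roadmap Demo).

3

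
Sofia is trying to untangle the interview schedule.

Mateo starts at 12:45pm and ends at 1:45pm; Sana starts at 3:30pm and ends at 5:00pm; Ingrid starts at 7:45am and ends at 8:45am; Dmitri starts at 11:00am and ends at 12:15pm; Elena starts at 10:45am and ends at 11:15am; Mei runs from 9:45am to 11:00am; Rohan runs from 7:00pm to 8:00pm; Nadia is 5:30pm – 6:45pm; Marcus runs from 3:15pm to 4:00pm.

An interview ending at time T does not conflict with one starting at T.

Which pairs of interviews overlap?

Sorted by start: Ingrid, Mei, Elena, Dmitri, Mateo, Marcus, Sana, Nadia, Rohan.
Mei starts after Ingrid ends; Ingrid is clear from here.
Elena starts before Mei ends → Mei and Elena overlap.
Dmitri starts exactly when Mei ends (back-to-back, no overlap); Mei is clear from here.
Dmitri starts before Elena ends → Elena and Dmitri overlap.
Mateo starts after Elena ends; Elena is clear from here.
Mateo starts after Dmitri ends; Dmitri is clear from here.
Marcus starts after Mateo ends; Mateo is clear from here.
Sana starts before Marcus ends → Marcus and Sana overlap.
Nadia starts after Marcus ends; Marcus is clear from here.
Nadia starts after Sana ends; Sana is clear from here.
Rohan starts after Nadia ends.

Dmitri & Elena, Elena & Mei, Marcus & Sana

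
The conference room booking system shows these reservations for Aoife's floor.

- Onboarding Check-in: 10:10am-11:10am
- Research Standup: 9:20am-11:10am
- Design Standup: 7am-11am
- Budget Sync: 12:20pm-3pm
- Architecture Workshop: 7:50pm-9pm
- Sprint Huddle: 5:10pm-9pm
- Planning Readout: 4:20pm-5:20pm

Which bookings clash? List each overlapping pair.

Architecture Workshop & Sprint Huddle, Design Standup & Onboarding Check-in, Design Standup & Research Standup, Onboarding Check-in & Research Standup, Planning Readout & Sprint Huddle

Sorted by start: Design Standup, Research Standup, Onboarding Check-in, Budget Sync, Planning Readout, Sprint Huddle, Architecture Workshop.
Research Standup starts before Design Standup ends → Design Standup and Research Standup overlap.
Onboarding Check-in starts before Design Standup ends → Design Standup and Onboarding Check-in overlap.
Budget Sync starts after Design Standup ends, so nothing later overlaps Design Standup either.
Onboarding Check-in starts before Research Standup ends → Research Standup and Onboarding Check-in overlap.
Budget Sync starts after Research Standup ends, so nothing later overlaps Research Standup either.
Budget Sync starts after Onboarding Check-in ends, so nothing later overlaps Onboarding Check-in either.
Planning Readout starts after Budget Sync ends, so nothing later overlaps Budget Sync either.
Sprint Huddle starts before Planning Readout ends → Planning Readout and Sprint Huddle overlap.
Architecture Workshop starts after Planning Readout ends.
Architecture Workshop starts before Sprint Huddle ends → Sprint Huddle and Architecture Workshop overlap.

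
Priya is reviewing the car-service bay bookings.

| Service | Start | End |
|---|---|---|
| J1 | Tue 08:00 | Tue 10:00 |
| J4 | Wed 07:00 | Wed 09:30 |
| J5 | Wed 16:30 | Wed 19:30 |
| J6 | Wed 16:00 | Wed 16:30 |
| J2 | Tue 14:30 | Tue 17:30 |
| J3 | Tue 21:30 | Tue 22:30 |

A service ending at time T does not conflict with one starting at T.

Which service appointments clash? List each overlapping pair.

Check each pair: they overlap iff neither finishes before the other starts.
Sorted by start: J1, J2, J3, J4, J6, J5.
J2 starts after J1 ends; J1 is clear from here.
J3 starts after J2 ends; J2 is clear from here.
J4 starts after J3 ends; J3 is clear from here.
J6 starts after J4 ends; J4 is clear from here.
J5 starts exactly when J6 ends (back-to-back, no overlap).

no conflicts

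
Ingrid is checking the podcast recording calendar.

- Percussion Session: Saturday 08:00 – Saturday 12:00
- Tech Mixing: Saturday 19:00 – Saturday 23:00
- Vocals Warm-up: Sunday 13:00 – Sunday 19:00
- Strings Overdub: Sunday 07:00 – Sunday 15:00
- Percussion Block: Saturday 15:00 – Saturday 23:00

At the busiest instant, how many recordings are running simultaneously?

Sort all start/end points and keep a running count:
Saturday 08:00 start Percussion Session → 1
Saturday 12:00 end Percussion Session → 0
Saturday 15:00 start Percussion Block → 1
Saturday 19:00 start Tech Mixing → 2
Saturday 23:00 end Percussion Block → 1
Saturday 23:00 end Tech Mixing → 0
Sunday 07:00 start Strings Overdub → 1
Sunday 13:00 start Vocals Warm-up → 2
Sunday 15:00 end Strings Overdub → 1
Sunday 19:00 end Vocals Warm-up → 0
Peak is 2, at Saturday 19:00 (Percussion Block, Tech Mixing).

2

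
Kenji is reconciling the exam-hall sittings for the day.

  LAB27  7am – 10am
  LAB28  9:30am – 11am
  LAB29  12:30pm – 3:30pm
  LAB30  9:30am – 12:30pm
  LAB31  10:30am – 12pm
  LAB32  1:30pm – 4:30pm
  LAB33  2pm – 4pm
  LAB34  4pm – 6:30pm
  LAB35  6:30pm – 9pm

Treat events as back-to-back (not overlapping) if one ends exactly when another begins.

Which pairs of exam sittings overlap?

LAB27 & LAB28, LAB27 & LAB30, LAB28 & LAB30, LAB28 & LAB31, LAB29 & LAB32, LAB29 & LAB33, LAB30 & LAB31, LAB32 & LAB33, LAB32 & LAB34

Sorted by start: LAB27, LAB28, LAB30, LAB31, LAB29, LAB32, LAB33, LAB34, LAB35.
LAB28 starts before LAB27 ends → LAB27 and LAB28 overlap.
LAB30 starts before LAB27 ends → LAB27 and LAB30 overlap.
LAB31 starts after LAB27 ends, so LAB27 has no further overlaps.
LAB30 starts before LAB28 ends → LAB28 and LAB30 overlap.
LAB31 starts before LAB28 ends → LAB28 and LAB31 overlap.
LAB29 starts after LAB28 ends, so LAB28 has no further overlaps.
LAB31 starts before LAB30 ends → LAB30 and LAB31 overlap.
LAB29 starts exactly when LAB30 ends (back-to-back, no overlap), so LAB30 has no further overlaps.
LAB29 starts after LAB31 ends, so LAB31 has no further overlaps.
LAB32 starts before LAB29 ends → LAB29 and LAB32 overlap.
LAB33 starts before LAB29 ends → LAB29 and LAB33 overlap.
LAB34 starts after LAB29 ends, so LAB29 has no further overlaps.
LAB33 starts before LAB32 ends → LAB32 and LAB33 overlap.
LAB34 starts before LAB32 ends → LAB32 and LAB34 overlap.
LAB35 starts after LAB32 ends.
LAB34 starts exactly when LAB33 ends (back-to-back, no overlap), so LAB33 has no further overlaps.
LAB35 starts exactly when LAB34 ends (back-to-back, no overlap).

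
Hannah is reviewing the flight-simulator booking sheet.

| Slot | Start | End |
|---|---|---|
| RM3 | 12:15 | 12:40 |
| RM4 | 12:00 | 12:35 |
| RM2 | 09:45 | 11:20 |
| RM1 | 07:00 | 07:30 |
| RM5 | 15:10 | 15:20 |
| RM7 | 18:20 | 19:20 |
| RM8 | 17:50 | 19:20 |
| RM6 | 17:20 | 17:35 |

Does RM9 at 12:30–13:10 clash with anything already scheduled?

RM1: ends 07:30 at or before RM9 starts 12:30 → clear.
RM2: ends 11:20 at or before RM9 starts 12:30 → clear.
RM4: starts 12:00 before RM9 ends 13:10, and ends 12:35 after RM9 starts 12:30 → overlap.
RM3: starts 12:15 before RM9 ends 13:10, and ends 12:40 after RM9 starts 12:30 → overlap.
RM5: starts 15:10 at or after RM9 ends 13:10 → clear.
RM6: starts 17:20 at or after RM9 ends 13:10 → clear.
RM8: starts 17:50 at or after RM9 ends 13:10 → clear.
RM7: starts 18:20 at or after RM9 ends 13:10 → clear.
RM9 overlaps RM3, RM4.

Yes — it overlaps RM3, RM4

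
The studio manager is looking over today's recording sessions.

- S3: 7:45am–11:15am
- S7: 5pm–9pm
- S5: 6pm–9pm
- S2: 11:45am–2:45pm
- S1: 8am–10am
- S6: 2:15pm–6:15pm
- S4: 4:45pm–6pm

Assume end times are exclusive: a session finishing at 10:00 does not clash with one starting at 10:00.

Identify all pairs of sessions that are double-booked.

Check each pair: they overlap iff neither finishes before the other starts.
Sorted by start: S3, S1, S2, S6, S4, S7, S5.
S1 starts before S3 ends → S3 and S1 overlap.
S2 starts after S3 ends; S3 is clear from here.
S2 starts after S1 ends; S1 is clear from here.
S6 starts before S2 ends → S2 and S6 overlap.
S4 starts after S2 ends; S2 is clear from here.
S4 starts before S6 ends → S6 and S4 overlap.
S7 starts before S6 ends → S6 and S7 overlap.
S5 starts before S6 ends → S6 and S5 overlap.
S7 starts before S4 ends → S4 and S7 overlap.
S5 starts exactly when S4 ends (back-to-back, no overlap).
S5 starts before S7 ends → S7 and S5 overlap.

S1 & S3, S2 & S6, S4 & S6, S4 & S7, S5 & S6, S5 & S7, S6 & S7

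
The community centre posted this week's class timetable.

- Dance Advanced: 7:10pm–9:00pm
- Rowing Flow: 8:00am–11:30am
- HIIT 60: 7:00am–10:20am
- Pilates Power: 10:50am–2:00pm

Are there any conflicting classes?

Yes

Sorted by start: HIIT 60, Rowing Flow, Pilates Power, Dance Advanced.
Rowing Flow starts before HIIT 60 ends → HIIT 60 and Rowing Flow overlap.
That's a conflict, so the schedule is not conflict-free.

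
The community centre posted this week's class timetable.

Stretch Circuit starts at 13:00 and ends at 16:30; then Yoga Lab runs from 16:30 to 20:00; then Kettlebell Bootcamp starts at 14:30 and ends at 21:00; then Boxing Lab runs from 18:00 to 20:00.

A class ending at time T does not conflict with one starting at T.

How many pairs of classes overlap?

Sorted by start: Stretch Circuit, Kettlebell Bootcamp, Yoga Lab, Boxing Lab.
Kettlebell Bootcamp starts before Stretch Circuit ends → Stretch Circuit and Kettlebell Bootcamp overlap.
Yoga Lab starts exactly when Stretch Circuit ends (back-to-back, no overlap), so nothing later overlaps Stretch Circuit either.
Yoga Lab starts before Kettlebell Bootcamp ends → Kettlebell Bootcamp and Yoga Lab overlap.
Boxing Lab starts before Kettlebell Bootcamp ends → Kettlebell Bootcamp and Boxing Lab overlap.
Boxing Lab starts before Yoga Lab ends → Yoga Lab and Boxing Lab overlap.
Overlapping pairs: Boxing Lab & Kettlebell Bootcamp, Boxing Lab & Yoga Lab, Kettlebell Bootcamp & Stretch Circuit, Kettlebell Bootcamp & Yoga Lab — 4 in total.

4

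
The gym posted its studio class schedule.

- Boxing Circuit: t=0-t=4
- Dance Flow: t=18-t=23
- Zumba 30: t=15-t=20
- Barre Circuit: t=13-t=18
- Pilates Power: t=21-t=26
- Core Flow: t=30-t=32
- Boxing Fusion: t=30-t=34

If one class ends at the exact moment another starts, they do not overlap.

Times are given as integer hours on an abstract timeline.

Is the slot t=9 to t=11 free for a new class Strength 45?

Yes — the slot is free

Boxing Circuit: ends t=4 at or before Strength 45 starts t=9 → clear.
Barre Circuit: starts t=13 at or after Strength 45 ends t=11 → clear.
Zumba 30: starts t=15 at or after Strength 45 ends t=11 → clear.
Dance Flow: starts t=18 at or after Strength 45 ends t=11 → clear.
Pilates Power: starts t=21 at or after Strength 45 ends t=11 → clear.
Core Flow: starts t=30 at or after Strength 45 ends t=11 → clear.
Boxing Fusion: starts t=30 at or after Strength 45 ends t=11 → clear.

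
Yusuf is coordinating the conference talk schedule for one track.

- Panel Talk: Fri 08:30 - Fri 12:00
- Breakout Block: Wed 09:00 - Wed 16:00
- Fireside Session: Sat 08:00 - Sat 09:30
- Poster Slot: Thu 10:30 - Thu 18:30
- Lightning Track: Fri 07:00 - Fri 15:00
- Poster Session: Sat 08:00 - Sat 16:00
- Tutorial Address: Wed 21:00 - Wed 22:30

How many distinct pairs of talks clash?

2

Two intervals overlap when each starts before the other ends.
Sorted by start: Breakout Block, Tutorial Address, Poster Slot, Lightning Track, Panel Talk, Fireside Session, Poster Session.
Tutorial Address starts after Breakout Block ends; Breakout Block is clear from here.
Poster Slot starts after Tutorial Address ends; Tutorial Address is clear from here.
Lightning Track starts after Poster Slot ends; Poster Slot is clear from here.
Panel Talk starts before Lightning Track ends → Lightning Track and Panel Talk overlap.
Fireside Session starts after Lightning Track ends; Lightning Track is clear from here.
Fireside Session starts after Panel Talk ends; Panel Talk is clear from here.
Poster Session starts before Fireside Session ends → Fireside Session and Poster Session overlap.
Overlapping pairs: Fireside Session & Poster Session, Lightning Track & Panel Talk — 2 in total.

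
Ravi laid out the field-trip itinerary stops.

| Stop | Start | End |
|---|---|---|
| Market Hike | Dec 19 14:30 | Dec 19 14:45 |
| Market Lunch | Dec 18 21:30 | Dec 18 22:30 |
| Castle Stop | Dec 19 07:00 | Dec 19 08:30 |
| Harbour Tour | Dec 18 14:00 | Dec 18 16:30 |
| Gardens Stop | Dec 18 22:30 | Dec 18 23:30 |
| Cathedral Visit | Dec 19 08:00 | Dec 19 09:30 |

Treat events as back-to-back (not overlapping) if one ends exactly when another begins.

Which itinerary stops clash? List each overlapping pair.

Sorted by start: Harbour Tour, Market Lunch, Gardens Stop, Castle Stop, Cathedral Visit, Market Hike.
Market Lunch starts after Harbour Tour ends; Harbour Tour is clear from here.
Gardens Stop starts exactly when Market Lunch ends (back-to-back, no overlap); Market Lunch is clear from here.
Castle Stop starts after Gardens Stop ends; Gardens Stop is clear from here.
Cathedral Visit starts before Castle Stop ends → Castle Stop and Cathedral Visit overlap.
Market Hike starts after Castle Stop ends.
Market Hike starts after Cathedral Visit ends.

Castle Stop & Cathedral Visit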